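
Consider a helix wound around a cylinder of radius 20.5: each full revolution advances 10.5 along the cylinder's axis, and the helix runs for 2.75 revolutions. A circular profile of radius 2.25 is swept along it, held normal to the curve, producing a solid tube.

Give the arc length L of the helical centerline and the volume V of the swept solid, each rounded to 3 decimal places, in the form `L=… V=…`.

2πR = 2π·20.5 = 128.805299
per-turn = √(128.805299² + 10.5²) = √(16590.8050 + 110.25) = √16701.0550 = 129.232562
L = 2.75 × 129.232562 = 355.389545
V = π·2.25² × L = 15.904313 × 355.389545 = 5652.226487

L=355.390 V=5652.226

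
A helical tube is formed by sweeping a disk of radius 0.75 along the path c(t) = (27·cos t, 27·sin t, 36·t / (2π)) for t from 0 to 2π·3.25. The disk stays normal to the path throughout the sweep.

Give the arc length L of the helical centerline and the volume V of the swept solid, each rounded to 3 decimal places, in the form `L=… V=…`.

L=563.627 V=996.011

2πR = 2π·27 = 169.646003
per-turn = √(169.646003² + 36²) = √(28779.7664 + 1296) = √30075.7664 = 173.423662
L = 3.25 × 173.423662 = 563.626900
V = π·0.75² × L = 1.767146 × 563.626900 = 996.010948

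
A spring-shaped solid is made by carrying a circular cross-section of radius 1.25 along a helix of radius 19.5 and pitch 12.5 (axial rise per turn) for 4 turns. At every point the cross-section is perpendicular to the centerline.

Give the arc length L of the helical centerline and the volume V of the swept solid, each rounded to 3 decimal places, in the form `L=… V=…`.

L=492.632 V=2418.204

2πR = 2π·19.5 = 122.522113
per-turn = √(122.522113² + 12.5²) = √(15011.6683 + 156.25) = √15167.9183 = 123.158103
L = 4 × 123.158103 = 492.632411
V = π·1.25² × L = 4.908739 × 492.632411 = 2418.203694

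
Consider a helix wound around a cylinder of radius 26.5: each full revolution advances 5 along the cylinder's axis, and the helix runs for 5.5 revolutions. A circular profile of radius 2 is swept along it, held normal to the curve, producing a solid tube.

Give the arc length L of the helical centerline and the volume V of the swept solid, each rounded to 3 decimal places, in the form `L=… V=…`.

L=916.187 V=11513.146

2πR = 2π·26.5 = 166.504411
per-turn = √(166.504411² + 5²) = √(27723.7188 + 25) = √27748.7188 = 166.579467
L = 5.5 × 166.579467 = 916.187067
V = π·2² × L = 12.566371 × 916.187067 = 11513.146242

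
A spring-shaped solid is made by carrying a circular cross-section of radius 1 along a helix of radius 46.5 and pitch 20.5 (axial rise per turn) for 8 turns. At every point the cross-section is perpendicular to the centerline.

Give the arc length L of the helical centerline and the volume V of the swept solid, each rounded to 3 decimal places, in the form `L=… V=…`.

L=2343.091 V=7361.039

2πR = 2π·46.5 = 292.168117
per-turn = √(292.168117² + 20.5²) = √(85362.2085 + 420.25) = √85782.4585 = 292.886426
L = 8 × 292.886426 = 2343.091407
V = π·1² × L = 3.141593 × 2343.091407 = 7361.038751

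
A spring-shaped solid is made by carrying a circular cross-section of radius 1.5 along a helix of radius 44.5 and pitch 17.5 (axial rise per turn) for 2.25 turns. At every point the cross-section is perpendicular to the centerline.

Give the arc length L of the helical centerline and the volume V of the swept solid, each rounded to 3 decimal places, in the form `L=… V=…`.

L=630.335 V=4455.575

2πR = 2π·44.5 = 279.601746
per-turn = √(279.601746² + 17.5²) = √(78177.1365 + 306.25) = √78483.3865 = 280.148865
L = 2.25 × 280.148865 = 630.334946
V = π·1.5² × L = 7.068583 × 630.334946 = 4455.575179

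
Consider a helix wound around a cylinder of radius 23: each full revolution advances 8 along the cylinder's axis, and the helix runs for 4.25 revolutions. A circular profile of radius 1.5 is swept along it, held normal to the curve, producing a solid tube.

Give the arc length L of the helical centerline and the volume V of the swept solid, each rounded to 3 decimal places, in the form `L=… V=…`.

L=615.122 V=4348.039

2πR = 2π·23 = 144.513262
per-turn = √(144.513262² + 8²) = √(20884.0829 + 64) = √20948.0829 = 144.734526
L = 4.25 × 144.734526 = 615.121734
V = π·1.5² × L = 7.068583 × 615.121734 = 4348.039321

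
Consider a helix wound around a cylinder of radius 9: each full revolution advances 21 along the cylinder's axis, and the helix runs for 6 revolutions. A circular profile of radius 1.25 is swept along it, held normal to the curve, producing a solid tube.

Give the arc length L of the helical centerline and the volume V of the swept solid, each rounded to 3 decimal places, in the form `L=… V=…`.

2πR = 2π·9 = 56.548668
per-turn = √(56.548668² + 21²) = √(3197.7518 + 441) = √3638.7518 = 60.322067
L = 6 × 60.322067 = 361.932405
V = π·1.25² × L = 4.908739 × 361.932405 = 1776.631538

L=361.932 V=1776.632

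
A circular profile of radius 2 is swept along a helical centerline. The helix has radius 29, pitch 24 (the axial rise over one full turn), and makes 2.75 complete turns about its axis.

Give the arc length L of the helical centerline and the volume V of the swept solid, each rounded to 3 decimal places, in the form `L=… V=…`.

L=505.412 V=6351.193

2πR = 2π·29 = 182.212374
per-turn = √(182.212374² + 24²) = √(33201.3492 + 576) = √33777.3492 = 183.786151
L = 2.75 × 183.786151 = 505.411915
V = π·2² × L = 12.566371 × 505.411915 = 6351.193431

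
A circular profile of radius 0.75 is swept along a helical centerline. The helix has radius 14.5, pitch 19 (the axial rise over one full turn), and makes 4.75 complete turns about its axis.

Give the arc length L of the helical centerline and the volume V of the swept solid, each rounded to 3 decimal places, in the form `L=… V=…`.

2πR = 2π·14.5 = 91.106187
per-turn = √(91.106187² + 19²) = √(8300.3373 + 361) = √8661.3373 = 93.066306
L = 4.75 × 93.066306 = 442.064953
V = π·0.75² × L = 1.767146 × 442.064953 = 781.193255

L=442.065 V=781.193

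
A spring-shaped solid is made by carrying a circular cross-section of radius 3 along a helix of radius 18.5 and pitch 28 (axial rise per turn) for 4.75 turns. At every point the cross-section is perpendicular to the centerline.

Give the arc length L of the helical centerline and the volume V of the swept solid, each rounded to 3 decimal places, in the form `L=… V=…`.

L=567.928 V=16057.780

2πR = 2π·18.5 = 116.238928
per-turn = √(116.238928² + 28²) = √(13511.4884 + 784) = √14295.4884 = 119.563742
L = 4.75 × 119.563742 = 567.927775
V = π·3² × L = 28.274334 × 567.927775 = 16057.779531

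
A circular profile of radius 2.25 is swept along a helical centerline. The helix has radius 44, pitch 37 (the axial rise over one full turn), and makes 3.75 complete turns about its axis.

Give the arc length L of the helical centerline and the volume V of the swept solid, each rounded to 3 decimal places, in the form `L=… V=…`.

L=1045.969 V=16635.421

2πR = 2π·44 = 276.460154
per-turn = √(276.460154² + 37²) = √(76430.2165 + 1369) = √77799.2165 = 278.925109
L = 3.75 × 278.925109 = 1045.969159
V = π·2.25² × L = 15.904313 × 1045.969159 = 16635.420695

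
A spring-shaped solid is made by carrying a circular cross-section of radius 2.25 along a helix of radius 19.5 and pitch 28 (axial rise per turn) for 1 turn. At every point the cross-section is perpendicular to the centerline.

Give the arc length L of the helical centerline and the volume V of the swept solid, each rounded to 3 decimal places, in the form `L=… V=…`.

2πR = 2π·19.5 = 122.522113
per-turn = √(122.522113² + 28²) = √(15011.6683 + 784) = √15795.6683 = 125.680819
L = 1 × 125.680819 = 125.680819
V = π·2.25² × L = 15.904313 × 125.680819 = 1998.867061

L=125.681 V=1998.867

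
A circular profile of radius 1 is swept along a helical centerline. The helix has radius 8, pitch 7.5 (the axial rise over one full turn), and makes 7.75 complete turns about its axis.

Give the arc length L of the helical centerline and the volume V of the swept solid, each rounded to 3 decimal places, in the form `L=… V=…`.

2πR = 2π·8 = 50.265482
per-turn = √(50.265482² + 7.5²) = √(2526.6187 + 56.25) = √2582.8687 = 50.821932
L = 7.75 × 50.821932 = 393.869970
V = π·1² × L = 3.141593 × 393.869970 = 1237.379003

L=393.870 V=1237.379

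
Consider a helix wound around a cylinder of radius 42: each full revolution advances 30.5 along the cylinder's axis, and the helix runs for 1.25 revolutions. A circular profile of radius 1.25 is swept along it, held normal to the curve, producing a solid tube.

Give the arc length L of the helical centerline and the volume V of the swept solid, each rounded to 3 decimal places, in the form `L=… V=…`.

2πR = 2π·42 = 263.893783
per-turn = √(263.893783² + 30.5²) = √(69639.9287 + 930.25) = √70570.1787 = 265.650482
L = 1.25 × 265.650482 = 332.063103
V = π·1.25² × L = 4.908739 × 332.063103 = 1630.010943

L=332.063 V=1630.011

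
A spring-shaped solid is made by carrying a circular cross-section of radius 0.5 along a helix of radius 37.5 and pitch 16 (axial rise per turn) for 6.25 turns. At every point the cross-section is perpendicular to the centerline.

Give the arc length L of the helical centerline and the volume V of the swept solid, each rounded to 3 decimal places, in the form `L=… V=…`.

L=1476.013 V=1159.258

2πR = 2π·37.5 = 235.619449
per-turn = √(235.619449² + 16²) = √(55516.5248 + 256) = √55772.5248 = 236.162073
L = 6.25 × 236.162073 = 1476.012957
V = π·0.5² × L = 0.785398 × 1476.012957 = 1159.257865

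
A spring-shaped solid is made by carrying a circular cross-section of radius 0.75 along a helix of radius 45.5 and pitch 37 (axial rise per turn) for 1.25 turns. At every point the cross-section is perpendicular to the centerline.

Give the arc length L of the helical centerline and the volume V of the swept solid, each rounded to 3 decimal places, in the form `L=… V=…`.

L=360.337 V=636.767

2πR = 2π·45.5 = 285.884931
per-turn = √(285.884931² + 37²) = √(81730.1940 + 1369) = √83099.1940 = 288.269308
L = 1.25 × 288.269308 = 360.336635
V = π·0.75² × L = 1.767146 × 360.336635 = 636.767396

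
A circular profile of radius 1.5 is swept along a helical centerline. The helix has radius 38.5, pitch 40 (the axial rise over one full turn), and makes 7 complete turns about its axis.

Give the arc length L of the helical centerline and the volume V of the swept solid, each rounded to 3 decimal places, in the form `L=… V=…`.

2πR = 2π·38.5 = 241.902634
per-turn = √(241.902634² + 40²) = √(58516.8845 + 1600) = √60116.8845 = 245.187448
L = 7 × 245.187448 = 1716.312134
V = π·1.5² × L = 7.068583 × 1716.312134 = 12131.895578

L=1716.312 V=12131.896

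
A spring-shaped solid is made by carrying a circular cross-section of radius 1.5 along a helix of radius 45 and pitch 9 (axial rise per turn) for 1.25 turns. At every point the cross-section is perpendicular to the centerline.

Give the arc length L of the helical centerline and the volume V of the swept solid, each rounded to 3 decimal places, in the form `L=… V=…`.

L=353.608 V=2499.509

2πR = 2π·45 = 282.743339
per-turn = √(282.743339² + 9²) = √(79943.7956 + 81) = √80024.7956 = 282.886542
L = 1.25 × 282.886542 = 353.608178
V = π·1.5² × L = 7.068583 × 353.608178 = 2499.508919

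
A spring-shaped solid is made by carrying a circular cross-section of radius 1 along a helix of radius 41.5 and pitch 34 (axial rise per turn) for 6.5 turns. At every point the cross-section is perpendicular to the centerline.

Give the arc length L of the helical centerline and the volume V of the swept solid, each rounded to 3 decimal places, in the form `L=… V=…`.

2πR = 2π·41.5 = 260.752190
per-turn = √(260.752190² + 34²) = √(67991.7047 + 1156) = √69147.7047 = 262.959512
L = 6.5 × 262.959512 = 1709.236825
V = π·1² × L = 3.141593 × 1709.236825 = 5369.725853

L=1709.237 V=5369.726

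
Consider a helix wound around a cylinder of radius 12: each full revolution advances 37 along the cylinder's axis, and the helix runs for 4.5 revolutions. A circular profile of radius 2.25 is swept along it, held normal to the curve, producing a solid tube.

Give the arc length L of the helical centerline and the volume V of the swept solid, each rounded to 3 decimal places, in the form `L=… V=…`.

2πR = 2π·12 = 75.398224
per-turn = √(75.398224² + 37²) = √(5684.8921 + 1369) = √7053.8921 = 83.987452
L = 4.5 × 83.987452 = 377.943535
V = π·2.25² × L = 15.904313 × 377.943535 = 6010.932207

L=377.944 V=6010.932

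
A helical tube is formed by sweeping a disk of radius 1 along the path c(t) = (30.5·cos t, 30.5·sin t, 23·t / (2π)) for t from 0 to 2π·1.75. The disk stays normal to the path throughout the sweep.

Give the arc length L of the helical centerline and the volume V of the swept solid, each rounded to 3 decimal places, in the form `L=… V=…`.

L=337.772 V=1061.141

2πR = 2π·30.5 = 191.637152
per-turn = √(191.637152² + 23²) = √(36724.7980 + 529) = √37253.7980 = 193.012430
L = 1.75 × 193.012430 = 337.771752
V = π·1² × L = 3.141593 × 337.771752 = 1061.141254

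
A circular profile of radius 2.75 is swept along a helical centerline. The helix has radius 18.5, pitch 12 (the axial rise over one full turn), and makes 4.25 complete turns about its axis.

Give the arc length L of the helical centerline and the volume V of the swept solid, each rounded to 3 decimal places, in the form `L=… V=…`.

2πR = 2π·18.5 = 116.238928
per-turn = √(116.238928² + 12²) = √(13511.4884 + 144) = √13655.4884 = 116.856700
L = 4.25 × 116.856700 = 496.640977
V = π·2.75² × L = 23.758294 × 496.640977 = 11799.342555

L=496.641 V=11799.343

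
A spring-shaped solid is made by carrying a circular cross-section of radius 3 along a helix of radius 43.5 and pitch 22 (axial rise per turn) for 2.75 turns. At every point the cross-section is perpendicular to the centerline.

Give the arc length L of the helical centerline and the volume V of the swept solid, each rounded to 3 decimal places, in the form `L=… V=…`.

2πR = 2π·43.5 = 273.318561
per-turn = √(273.318561² + 22²) = √(74703.0357 + 484) = √75187.0357 = 274.202545
L = 2.75 × 274.202545 = 754.056999
V = π·3² × L = 28.274334 × 754.056999 = 21320.459353

L=754.057 V=21320.459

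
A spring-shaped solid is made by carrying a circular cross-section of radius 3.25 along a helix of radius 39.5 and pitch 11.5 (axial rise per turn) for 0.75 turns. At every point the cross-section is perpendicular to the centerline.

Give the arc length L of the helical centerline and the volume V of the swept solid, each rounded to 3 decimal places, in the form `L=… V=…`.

L=186.339 V=6183.303

2πR = 2π·39.5 = 248.185820
per-turn = √(248.185820² + 11.5²) = √(61596.2011 + 132.25) = √61728.4511 = 248.452110
L = 0.75 × 248.452110 = 186.339083
V = π·3.25² × L = 33.183072 × 186.339083 = 6183.303271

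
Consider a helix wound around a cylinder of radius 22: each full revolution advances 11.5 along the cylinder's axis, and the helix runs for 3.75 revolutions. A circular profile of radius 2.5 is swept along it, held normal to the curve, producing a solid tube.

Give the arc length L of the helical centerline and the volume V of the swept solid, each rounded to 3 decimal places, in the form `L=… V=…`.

L=520.154 V=10213.192

2πR = 2π·22 = 138.230077
per-turn = √(138.230077² + 11.5²) = √(19107.5541 + 132.25) = √19239.8041 = 138.707621
L = 3.75 × 138.707621 = 520.153579
V = π·2.5² × L = 19.634954 × 520.153579 = 10213.191635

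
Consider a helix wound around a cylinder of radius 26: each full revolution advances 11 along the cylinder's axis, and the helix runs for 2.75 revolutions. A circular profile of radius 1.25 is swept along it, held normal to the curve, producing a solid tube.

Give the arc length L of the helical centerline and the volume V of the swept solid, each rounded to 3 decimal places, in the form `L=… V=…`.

2πR = 2π·26 = 163.362818
per-turn = √(163.362818² + 11²) = √(26687.4103 + 121) = √26808.4103 = 163.732740
L = 2.75 × 163.732740 = 450.265036
V = π·1.25² × L = 4.908739 × 450.265036 = 2210.233328

L=450.265 V=2210.233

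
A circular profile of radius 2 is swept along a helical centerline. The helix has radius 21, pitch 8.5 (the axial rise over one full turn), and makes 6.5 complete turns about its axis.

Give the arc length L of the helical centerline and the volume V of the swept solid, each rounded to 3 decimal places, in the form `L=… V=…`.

2πR = 2π·21 = 131.946891
per-turn = √(131.946891² + 8.5²) = √(17409.9822 + 72.25) = √17482.2322 = 132.220392
L = 6.5 × 132.220392 = 859.432551
V = π·2² × L = 12.566371 × 859.432551 = 10799.947948

L=859.433 V=10799.948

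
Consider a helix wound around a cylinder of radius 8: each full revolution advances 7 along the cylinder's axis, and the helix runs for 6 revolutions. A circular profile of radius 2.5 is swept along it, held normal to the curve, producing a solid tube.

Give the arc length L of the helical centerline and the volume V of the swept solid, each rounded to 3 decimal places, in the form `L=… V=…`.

2πR = 2π·8 = 50.265482
per-turn = √(50.265482² + 7²) = √(2526.6187 + 49) = √2575.6187 = 50.750554
L = 6 × 50.750554 = 304.503324
V = π·2.5² × L = 19.634954 × 304.503324 = 5978.908780

L=304.503 V=5978.909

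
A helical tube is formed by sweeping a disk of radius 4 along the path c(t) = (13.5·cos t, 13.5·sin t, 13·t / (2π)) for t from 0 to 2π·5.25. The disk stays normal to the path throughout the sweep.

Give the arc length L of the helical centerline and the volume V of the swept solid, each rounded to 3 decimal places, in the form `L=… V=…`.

L=450.520 V=22645.626

2πR = 2π·13.5 = 84.823002
per-turn = √(84.823002² + 13²) = √(7194.9416 + 169) = √7363.9416 = 85.813412
L = 5.25 × 85.813412 = 450.520411
V = π·4² × L = 50.265482 × 450.520411 = 22645.625808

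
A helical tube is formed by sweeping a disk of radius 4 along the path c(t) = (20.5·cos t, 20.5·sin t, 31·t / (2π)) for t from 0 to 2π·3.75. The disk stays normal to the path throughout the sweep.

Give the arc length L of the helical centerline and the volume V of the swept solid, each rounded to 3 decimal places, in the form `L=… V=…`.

2πR = 2π·20.5 = 128.805299
per-turn = √(128.805299² + 31²) = √(16590.8050 + 961) = √17551.8050 = 132.483225
L = 3.75 × 132.483225 = 496.812095
V = π·4² × L = 50.265482 × 496.812095 = 24972.499648

L=496.812 V=24972.500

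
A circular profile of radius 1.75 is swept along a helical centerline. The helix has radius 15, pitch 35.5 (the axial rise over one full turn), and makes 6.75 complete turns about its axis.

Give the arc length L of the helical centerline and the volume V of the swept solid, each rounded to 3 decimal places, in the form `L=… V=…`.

2πR = 2π·15 = 94.247780
per-turn = √(94.247780² + 35.5²) = √(8882.6440 + 1260.25) = √10142.8940 = 100.711936
L = 6.75 × 100.711936 = 679.805565
V = π·1.75² × L = 9.621128 × 679.805565 = 6540.496016

L=679.806 V=6540.496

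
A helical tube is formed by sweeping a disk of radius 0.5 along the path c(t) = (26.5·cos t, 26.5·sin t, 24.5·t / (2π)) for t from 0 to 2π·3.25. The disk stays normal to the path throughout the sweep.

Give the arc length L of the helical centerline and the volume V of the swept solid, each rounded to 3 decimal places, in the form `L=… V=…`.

L=546.966 V=429.586

2πR = 2π·26.5 = 166.504411
per-turn = √(166.504411² + 24.5²) = √(27723.7188 + 600.25) = √28323.9688 = 168.297263
L = 3.25 × 168.297263 = 546.966105
V = π·0.5² × L = 0.785398 × 546.966105 = 429.586174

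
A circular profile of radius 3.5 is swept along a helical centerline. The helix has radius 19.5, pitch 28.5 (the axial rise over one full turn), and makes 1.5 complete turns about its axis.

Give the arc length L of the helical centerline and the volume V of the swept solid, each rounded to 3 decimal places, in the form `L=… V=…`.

2πR = 2π·19.5 = 122.522113
per-turn = √(122.522113² + 28.5²) = √(15011.6683 + 812.25) = √15823.9183 = 125.793157
L = 1.5 × 125.793157 = 188.689735
V = π·3.5² × L = 38.484510 × 188.689735 = 7261.632002

L=188.690 V=7261.632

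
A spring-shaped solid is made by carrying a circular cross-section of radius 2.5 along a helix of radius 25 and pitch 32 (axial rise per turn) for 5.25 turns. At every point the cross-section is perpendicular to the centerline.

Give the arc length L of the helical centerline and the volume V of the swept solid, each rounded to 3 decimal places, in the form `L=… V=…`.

2πR = 2π·25 = 157.079633
per-turn = √(157.079633² + 32²) = √(24674.0110 + 1024) = √25698.0110 = 160.305992
L = 5.25 × 160.305992 = 841.606457
V = π·2.5² × L = 19.634954 × 841.606457 = 16524.904138

L=841.606 V=16524.904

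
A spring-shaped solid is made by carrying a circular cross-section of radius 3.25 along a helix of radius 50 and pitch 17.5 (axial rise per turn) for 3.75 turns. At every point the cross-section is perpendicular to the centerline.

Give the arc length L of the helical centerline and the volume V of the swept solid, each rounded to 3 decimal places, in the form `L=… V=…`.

2πR = 2π·50 = 314.159265
per-turn = √(314.159265² + 17.5²) = √(98696.0440 + 306.25) = √99002.2940 = 314.646300
L = 3.75 × 314.646300 = 1179.923624
V = π·3.25² × L = 33.183072 × 1179.923624 = 39153.491061

L=1179.924 V=39153.491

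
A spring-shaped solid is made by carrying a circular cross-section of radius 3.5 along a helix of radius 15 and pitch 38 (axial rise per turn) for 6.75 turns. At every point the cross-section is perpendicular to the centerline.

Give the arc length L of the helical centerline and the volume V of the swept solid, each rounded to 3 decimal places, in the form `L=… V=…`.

2πR = 2π·15 = 94.247780
per-turn = √(94.247780² + 38²) = √(8882.6440 + 1444) = √10326.6440 = 101.620096
L = 6.75 × 101.620096 = 685.935650
V = π·3.5² × L = 38.484510 × 685.935650 = 26397.897373

L=685.936 V=26397.897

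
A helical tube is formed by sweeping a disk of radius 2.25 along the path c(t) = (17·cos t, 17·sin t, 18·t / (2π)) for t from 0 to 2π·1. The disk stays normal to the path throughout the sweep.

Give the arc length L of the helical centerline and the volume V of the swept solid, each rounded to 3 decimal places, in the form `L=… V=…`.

L=108.320 V=1722.758

2πR = 2π·17 = 106.814150
per-turn = √(106.814150² + 18²) = √(11409.2627 + 324) = √11733.2627 = 108.320186
L = 1 × 108.320186 = 108.320186
V = π·2.25² × L = 15.904313 × 108.320186 = 1722.758121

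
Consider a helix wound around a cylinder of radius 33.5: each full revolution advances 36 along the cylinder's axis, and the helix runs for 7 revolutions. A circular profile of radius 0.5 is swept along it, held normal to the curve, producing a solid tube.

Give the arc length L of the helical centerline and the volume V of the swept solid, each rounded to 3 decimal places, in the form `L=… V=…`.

L=1494.802 V=1174.014

2πR = 2π·33.5 = 210.486708
per-turn = √(210.486708² + 36²) = √(44304.6542 + 1296) = √45600.6542 = 213.543097
L = 7 × 213.543097 = 1494.801677
V = π·0.5² × L = 0.785398 × 1494.801677 = 1174.014492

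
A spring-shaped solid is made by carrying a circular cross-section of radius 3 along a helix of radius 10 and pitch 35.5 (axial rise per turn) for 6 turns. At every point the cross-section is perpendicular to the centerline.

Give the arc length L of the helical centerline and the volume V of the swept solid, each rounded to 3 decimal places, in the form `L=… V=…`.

L=433.003 V=12242.862

2πR = 2π·10 = 62.831853
per-turn = √(62.831853² + 35.5²) = √(3947.8418 + 1260.25) = √5208.0918 = 72.167110
L = 6 × 72.167110 = 433.002660
V = π·3² × L = 28.274334 × 433.002660 = 12242.861775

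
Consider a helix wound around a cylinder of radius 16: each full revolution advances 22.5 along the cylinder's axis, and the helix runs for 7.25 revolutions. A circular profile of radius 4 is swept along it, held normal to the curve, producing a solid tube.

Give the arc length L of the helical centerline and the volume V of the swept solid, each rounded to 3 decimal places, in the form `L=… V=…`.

2πR = 2π·16 = 100.530965
per-turn = √(100.530965² + 22.5²) = √(10106.4749 + 506.25) = √10612.7249 = 103.018080
L = 7.25 × 103.018080 = 746.881084
V = π·4² × L = 50.265482 × 746.881084 = 37542.338001

L=746.881 V=37542.338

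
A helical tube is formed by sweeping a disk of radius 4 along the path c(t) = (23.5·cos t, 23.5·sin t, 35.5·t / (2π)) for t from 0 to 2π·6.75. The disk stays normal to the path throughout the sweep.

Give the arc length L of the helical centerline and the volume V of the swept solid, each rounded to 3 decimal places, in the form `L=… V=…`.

L=1025.072 V=51525.718

2πR = 2π·23.5 = 147.654855
per-turn = √(147.654855² + 35.5²) = √(21801.9561 + 1260.25) = √23062.2061 = 151.862458
L = 6.75 × 151.862458 = 1025.071591
V = π·4² × L = 50.265482 × 1025.071591 = 51525.718069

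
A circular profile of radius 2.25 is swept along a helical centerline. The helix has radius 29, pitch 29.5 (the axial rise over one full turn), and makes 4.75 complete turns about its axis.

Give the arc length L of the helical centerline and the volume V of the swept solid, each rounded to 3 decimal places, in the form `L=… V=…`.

L=876.778 V=13944.559

2πR = 2π·29 = 182.212374
per-turn = √(182.212374² + 29.5²) = √(33201.3492 + 870.25) = √34071.5992 = 184.584938
L = 4.75 × 184.584938 = 876.778454
V = π·2.25² × L = 15.904313 × 876.778454 = 13944.558793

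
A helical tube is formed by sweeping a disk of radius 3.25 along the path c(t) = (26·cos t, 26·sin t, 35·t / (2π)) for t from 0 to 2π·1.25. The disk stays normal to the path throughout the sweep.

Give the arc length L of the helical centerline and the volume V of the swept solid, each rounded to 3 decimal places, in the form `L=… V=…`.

L=208.838 V=6929.873

2πR = 2π·26 = 163.362818
per-turn = √(163.362818² + 35²) = √(26687.4103 + 1225) = √27912.4103 = 167.070076
L = 1.25 × 167.070076 = 208.837595
V = π·3.25² × L = 33.183072 × 208.837595 = 6929.873036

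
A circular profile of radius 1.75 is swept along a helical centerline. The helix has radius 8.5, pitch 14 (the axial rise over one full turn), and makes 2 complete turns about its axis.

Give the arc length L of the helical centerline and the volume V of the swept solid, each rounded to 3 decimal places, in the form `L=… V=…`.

L=110.423 V=1062.395

2πR = 2π·8.5 = 53.407075
per-turn = √(53.407075² + 14²) = √(2852.3157 + 196) = √3048.3157 = 55.211554
L = 2 × 55.211554 = 110.423108
V = π·1.75² × L = 9.621128 × 110.423108 = 1062.394797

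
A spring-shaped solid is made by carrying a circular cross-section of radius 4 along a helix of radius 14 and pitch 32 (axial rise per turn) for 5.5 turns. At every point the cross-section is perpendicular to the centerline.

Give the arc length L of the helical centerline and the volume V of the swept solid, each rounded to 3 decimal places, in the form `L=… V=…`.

L=514.824 V=25877.866

2πR = 2π·14 = 87.964594
per-turn = √(87.964594² + 32²) = √(7737.7699 + 1024) = √8761.7699 = 93.604326
L = 5.5 × 93.604326 = 514.823793
V = π·4² × L = 50.265482 × 514.823793 = 25877.866342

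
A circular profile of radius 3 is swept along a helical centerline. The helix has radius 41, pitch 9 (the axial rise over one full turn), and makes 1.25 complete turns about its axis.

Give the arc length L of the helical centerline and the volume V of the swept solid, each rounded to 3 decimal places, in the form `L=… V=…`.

2πR = 2π·41 = 257.610598
per-turn = √(257.610598² + 9²) = √(66363.2200 + 81) = √66444.2200 = 257.767764
L = 1.25 × 257.767764 = 322.209705
V = π·3² × L = 28.274334 × 322.209705 = 9110.264768

L=322.210 V=9110.265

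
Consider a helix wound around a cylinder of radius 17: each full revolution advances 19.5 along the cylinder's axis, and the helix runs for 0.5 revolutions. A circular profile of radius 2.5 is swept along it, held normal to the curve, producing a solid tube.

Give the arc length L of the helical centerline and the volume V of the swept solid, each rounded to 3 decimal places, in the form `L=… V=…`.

2πR = 2π·17 = 106.814150
per-turn = √(106.814150² + 19.5²) = √(11409.2627 + 380.25) = √11789.5127 = 108.579522
L = 0.5 × 108.579522 = 54.289761
V = π·2.5² × L = 19.634954 × 54.289761 = 1065.976969

L=54.290 V=1065.977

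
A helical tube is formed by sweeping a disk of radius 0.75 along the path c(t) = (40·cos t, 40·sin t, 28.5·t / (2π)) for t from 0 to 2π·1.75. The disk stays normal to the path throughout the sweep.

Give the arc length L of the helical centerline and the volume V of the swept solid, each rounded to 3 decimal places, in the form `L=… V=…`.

L=442.642 V=782.213

2πR = 2π·40 = 251.327412
per-turn = √(251.327412² + 28.5²) = √(63165.4682 + 812.25) = √63977.7182 = 252.938171
L = 1.75 × 252.938171 = 442.641799
V = π·0.75² × L = 1.767146 × 442.641799 = 782.212625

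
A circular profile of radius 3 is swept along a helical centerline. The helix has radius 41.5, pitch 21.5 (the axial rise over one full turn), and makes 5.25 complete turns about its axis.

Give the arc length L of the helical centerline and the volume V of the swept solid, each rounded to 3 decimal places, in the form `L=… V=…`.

L=1373.595 V=38837.472

2πR = 2π·41.5 = 260.752190
per-turn = √(260.752190² + 21.5²) = √(67991.7047 + 462.25) = √68453.9547 = 261.637067
L = 5.25 × 261.637067 = 1373.594601
V = π·3² × L = 28.274334 × 1373.594601 = 38837.472358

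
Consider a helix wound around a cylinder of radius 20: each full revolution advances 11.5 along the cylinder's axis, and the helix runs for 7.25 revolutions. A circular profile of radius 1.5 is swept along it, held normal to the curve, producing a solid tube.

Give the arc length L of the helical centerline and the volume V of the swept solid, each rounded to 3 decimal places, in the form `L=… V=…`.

L=914.869 V=6466.827

2πR = 2π·20 = 125.663706
per-turn = √(125.663706² + 11.5²) = √(15791.3670 + 132.25) = √15923.6170 = 126.188815
L = 7.25 × 126.188815 = 914.868909
V = π·1.5² × L = 7.068583 × 914.868909 = 6466.827248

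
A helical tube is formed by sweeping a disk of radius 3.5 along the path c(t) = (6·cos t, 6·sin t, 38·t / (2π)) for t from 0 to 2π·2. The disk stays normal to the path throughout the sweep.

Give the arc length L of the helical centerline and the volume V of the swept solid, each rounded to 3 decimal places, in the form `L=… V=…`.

2πR = 2π·6 = 37.699112
per-turn = √(37.699112² + 38²) = √(1421.2230 + 1444) = √2865.2230 = 53.527778
L = 2 × 53.527778 = 107.055556
V = π·3.5² × L = 38.484510 × 107.055556 = 4119.980628

L=107.056 V=4119.981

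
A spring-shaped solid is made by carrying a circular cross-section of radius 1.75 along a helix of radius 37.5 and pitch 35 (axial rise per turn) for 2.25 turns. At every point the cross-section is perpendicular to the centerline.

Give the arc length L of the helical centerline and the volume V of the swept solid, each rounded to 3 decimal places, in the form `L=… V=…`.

L=535.961 V=5156.547

2πR = 2π·37.5 = 235.619449
per-turn = √(235.619449² + 35²) = √(55516.5248 + 1225) = √56741.5248 = 238.204796
L = 2.25 × 238.204796 = 535.960791
V = π·1.75² × L = 9.621128 × 535.960791 = 5156.547102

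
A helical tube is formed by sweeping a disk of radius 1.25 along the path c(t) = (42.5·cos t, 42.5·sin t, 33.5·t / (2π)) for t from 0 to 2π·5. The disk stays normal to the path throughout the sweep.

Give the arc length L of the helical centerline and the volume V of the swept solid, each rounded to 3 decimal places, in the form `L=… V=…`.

2πR = 2π·42.5 = 267.035376
per-turn = √(267.035376² + 33.5²) = √(71307.8918 + 1122.25) = √72430.1418 = 269.128486
L = 5 × 269.128486 = 1345.642428
V = π·1.25² × L = 4.908739 × 1345.642428 = 6605.406824

L=1345.642 V=6605.407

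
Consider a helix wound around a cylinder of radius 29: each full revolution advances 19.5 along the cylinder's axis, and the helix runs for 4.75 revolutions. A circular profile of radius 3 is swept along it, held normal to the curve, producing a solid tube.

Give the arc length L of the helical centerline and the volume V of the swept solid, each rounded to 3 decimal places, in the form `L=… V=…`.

L=870.451 V=24611.420

2πR = 2π·29 = 182.212374
per-turn = √(182.212374² + 19.5²) = √(33201.3492 + 380.25) = √33581.5992 = 183.252829
L = 4.75 × 183.252829 = 870.450936
V = π·3² × L = 28.274334 × 870.450936 = 24611.420394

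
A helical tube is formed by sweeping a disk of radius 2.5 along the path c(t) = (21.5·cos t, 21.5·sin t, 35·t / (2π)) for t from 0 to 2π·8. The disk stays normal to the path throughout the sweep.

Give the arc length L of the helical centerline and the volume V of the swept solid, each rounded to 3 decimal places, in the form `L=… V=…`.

2πR = 2π·21.5 = 135.088484
per-turn = √(135.088484² + 35²) = √(18248.8985 + 1225) = √19473.8985 = 139.548911
L = 8 × 139.548911 = 1116.391287
V = π·2.5² × L = 19.634954 × 1116.391287 = 21920.291667

L=1116.391 V=21920.292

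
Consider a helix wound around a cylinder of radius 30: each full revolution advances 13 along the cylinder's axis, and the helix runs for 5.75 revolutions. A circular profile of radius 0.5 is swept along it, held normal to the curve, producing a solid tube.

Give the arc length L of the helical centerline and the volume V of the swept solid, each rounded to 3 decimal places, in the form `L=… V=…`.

L=1086.424 V=853.275

2πR = 2π·30 = 188.495559
per-turn = √(188.495559² + 13²) = √(35530.5758 + 169) = √35699.5758 = 188.943314
L = 5.75 × 188.943314 = 1086.424055
V = π·0.5² × L = 0.785398 × 1086.424055 = 853.275457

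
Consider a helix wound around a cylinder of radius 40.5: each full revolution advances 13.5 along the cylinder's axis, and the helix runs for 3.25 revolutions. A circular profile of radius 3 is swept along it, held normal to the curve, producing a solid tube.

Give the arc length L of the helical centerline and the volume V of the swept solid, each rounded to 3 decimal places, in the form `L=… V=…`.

2πR = 2π·40.5 = 254.469005
per-turn = √(254.469005² + 13.5²) = √(64754.4745 + 182.25) = √64936.7245 = 254.826852
L = 3.25 × 254.826852 = 828.187269
V = π·3² × L = 28.274334 × 828.187269 = 23416.443356

L=828.187 V=23416.443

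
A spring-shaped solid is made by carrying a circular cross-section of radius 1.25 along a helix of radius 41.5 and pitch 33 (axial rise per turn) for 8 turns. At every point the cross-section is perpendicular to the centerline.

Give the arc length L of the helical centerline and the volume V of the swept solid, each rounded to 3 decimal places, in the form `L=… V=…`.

2πR = 2π·41.5 = 260.752190
per-turn = √(260.752190² + 33²) = √(67991.7047 + 1089) = √69080.7047 = 262.832085
L = 8 × 262.832085 = 2102.656677
V = π·1.25² × L = 4.908739 × 2102.656677 = 10321.391828

L=2102.657 V=10321.392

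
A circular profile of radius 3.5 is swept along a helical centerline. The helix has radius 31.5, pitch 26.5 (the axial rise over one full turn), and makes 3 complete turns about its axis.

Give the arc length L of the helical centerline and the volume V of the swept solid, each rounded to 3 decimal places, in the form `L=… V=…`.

L=599.060 V=23054.515

2πR = 2π·31.5 = 197.920337
per-turn = √(197.920337² + 26.5²) = √(39172.4599 + 702.25) = √39874.7099 = 199.686529
L = 3 × 199.686529 = 599.059587
V = π·3.5² × L = 38.484510 × 599.059587 = 23054.514671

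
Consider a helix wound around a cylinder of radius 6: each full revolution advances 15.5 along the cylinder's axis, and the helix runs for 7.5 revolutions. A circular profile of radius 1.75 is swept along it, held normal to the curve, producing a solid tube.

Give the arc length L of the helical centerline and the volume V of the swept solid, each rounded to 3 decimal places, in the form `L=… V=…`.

2πR = 2π·6 = 37.699112
per-turn = √(37.699112² + 15.5²) = √(1421.2230 + 240.25) = √1661.4730 = 40.761171
L = 7.5 × 40.761171 = 305.708780
V = π·1.75² × L = 9.621128 × 305.708780 = 2941.263150

L=305.709 V=2941.263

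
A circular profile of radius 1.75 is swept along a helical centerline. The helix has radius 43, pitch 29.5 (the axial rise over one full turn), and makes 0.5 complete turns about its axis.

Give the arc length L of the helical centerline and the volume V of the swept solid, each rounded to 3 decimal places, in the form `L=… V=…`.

2πR = 2π·43 = 270.176968
per-turn = √(270.176968² + 29.5²) = √(72995.5942 + 870.25) = √73865.8442 = 271.782715
L = 0.5 × 271.782715 = 135.891357
V = π·1.75² × L = 9.621128 × 135.891357 = 1307.428077

L=135.891 V=1307.428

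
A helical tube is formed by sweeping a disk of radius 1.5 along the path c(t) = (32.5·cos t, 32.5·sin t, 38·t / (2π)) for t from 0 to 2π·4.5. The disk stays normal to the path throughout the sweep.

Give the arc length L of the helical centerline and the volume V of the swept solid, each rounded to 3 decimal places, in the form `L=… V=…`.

2πR = 2π·32.5 = 204.203522
per-turn = √(204.203522² + 38²) = √(41699.0786 + 1444) = √43143.0786 = 207.709120
L = 4.5 × 207.709120 = 934.691041
V = π·1.5² × L = 7.068583 × 934.691041 = 6606.941640

L=934.691 V=6606.942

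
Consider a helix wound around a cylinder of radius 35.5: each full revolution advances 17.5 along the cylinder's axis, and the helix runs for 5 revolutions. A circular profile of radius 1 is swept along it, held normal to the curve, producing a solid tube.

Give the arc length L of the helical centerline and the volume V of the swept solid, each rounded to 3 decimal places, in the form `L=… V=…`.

2πR = 2π·35.5 = 223.053078
per-turn = √(223.053078² + 17.5²) = √(49752.6758 + 306.25) = √50058.9258 = 223.738521
L = 5 × 223.738521 = 1118.692605
V = π·1² × L = 3.141593 × 1118.692605 = 3514.476470

L=1118.693 V=3514.476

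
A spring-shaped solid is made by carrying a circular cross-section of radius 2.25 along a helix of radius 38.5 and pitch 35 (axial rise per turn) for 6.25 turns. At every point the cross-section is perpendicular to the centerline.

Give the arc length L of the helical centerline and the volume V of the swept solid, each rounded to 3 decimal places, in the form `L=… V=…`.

L=1527.635 V=24295.978

2πR = 2π·38.5 = 241.902634
per-turn = √(241.902634² + 35²) = √(58516.8845 + 1225) = √59741.8845 = 244.421530
L = 6.25 × 244.421530 = 1527.634565
V = π·2.25² × L = 15.904313 × 1527.634565 = 24295.977973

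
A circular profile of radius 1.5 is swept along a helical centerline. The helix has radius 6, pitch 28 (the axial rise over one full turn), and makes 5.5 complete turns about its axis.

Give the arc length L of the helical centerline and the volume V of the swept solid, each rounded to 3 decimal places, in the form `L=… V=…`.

L=258.279 V=1825.666

2πR = 2π·6 = 37.699112
per-turn = √(37.699112² + 28²) = √(1421.2230 + 784) = √2205.2230 = 46.959802
L = 5.5 × 46.959802 = 258.278913
V = π·1.5² × L = 7.068583 × 258.278913 = 1825.666053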